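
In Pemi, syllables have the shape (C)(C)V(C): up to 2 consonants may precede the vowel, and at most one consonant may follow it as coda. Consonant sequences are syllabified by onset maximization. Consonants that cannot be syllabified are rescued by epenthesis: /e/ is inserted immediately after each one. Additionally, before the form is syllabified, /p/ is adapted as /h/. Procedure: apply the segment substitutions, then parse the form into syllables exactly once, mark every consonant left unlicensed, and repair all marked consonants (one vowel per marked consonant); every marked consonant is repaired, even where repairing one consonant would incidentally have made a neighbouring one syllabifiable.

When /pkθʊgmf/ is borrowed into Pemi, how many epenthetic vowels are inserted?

After substitution the input is /hkθʊgmf/.
The unsyllabifiable consonants are /h/, /m/, /f/; each receives one epenthetic vowel.

3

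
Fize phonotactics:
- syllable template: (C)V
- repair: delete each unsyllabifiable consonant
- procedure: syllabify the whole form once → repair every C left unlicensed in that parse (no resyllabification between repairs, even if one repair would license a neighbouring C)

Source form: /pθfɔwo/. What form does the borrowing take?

fɔwo

Under (C)V, the unsyllabifiable consonants are /p/, /θ/ (no codas are permitted; onsets are limited to one consonant).
Deletion applies to /p/, /θ/.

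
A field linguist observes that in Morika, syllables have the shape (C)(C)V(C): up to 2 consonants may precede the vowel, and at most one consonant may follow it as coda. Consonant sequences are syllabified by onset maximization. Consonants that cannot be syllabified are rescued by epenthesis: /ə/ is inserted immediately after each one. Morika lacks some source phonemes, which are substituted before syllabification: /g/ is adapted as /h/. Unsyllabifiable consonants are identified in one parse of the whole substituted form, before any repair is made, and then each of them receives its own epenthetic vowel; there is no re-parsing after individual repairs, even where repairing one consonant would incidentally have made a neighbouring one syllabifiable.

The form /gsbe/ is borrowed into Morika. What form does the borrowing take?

həsbe

Substitution: /g/ → /h/, giving /hsbe/.
The consonants /h/ cannot be parsed into a legal (C)(C)V(C) syllable (at most one coda consonant is licensed; onsets may contain at most 2 consonants).
Inserting the epenthetic vowel yields /h/ → /hə/.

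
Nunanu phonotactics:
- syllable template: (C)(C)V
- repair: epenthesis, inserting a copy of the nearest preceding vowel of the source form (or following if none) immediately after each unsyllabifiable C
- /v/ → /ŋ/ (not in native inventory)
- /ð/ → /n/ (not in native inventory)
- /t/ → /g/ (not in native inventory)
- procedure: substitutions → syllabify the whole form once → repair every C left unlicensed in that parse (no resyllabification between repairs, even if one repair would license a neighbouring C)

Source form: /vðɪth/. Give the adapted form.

ŋnɪgɪhɪ

Substitution: /v/ → /ŋ/, /ð/ → /n/, /t/ → /g/, giving /ŋnɪgh/.
Under (C)(C)V, the unsyllabifiable consonants are /g/, /h/ (no codas are permitted; onsets may contain at most 2 consonants).
Epenthesis after each stranded consonant: /g/ → /gɪ/, /h/ → /hɪ/.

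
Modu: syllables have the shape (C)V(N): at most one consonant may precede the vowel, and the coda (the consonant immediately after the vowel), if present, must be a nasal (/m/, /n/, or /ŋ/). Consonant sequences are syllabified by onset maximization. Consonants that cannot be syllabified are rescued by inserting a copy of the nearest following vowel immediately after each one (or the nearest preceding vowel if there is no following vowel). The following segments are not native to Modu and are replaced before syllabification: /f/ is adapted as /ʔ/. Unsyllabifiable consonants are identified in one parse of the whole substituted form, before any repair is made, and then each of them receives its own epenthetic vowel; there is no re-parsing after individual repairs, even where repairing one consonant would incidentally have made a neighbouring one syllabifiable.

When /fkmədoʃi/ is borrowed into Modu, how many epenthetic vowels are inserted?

After substitution the input is /ʔkmədoʃi/.
The unsyllabifiable consonants are /ʔ/, /k/; each receives one epenthetic vowel.

2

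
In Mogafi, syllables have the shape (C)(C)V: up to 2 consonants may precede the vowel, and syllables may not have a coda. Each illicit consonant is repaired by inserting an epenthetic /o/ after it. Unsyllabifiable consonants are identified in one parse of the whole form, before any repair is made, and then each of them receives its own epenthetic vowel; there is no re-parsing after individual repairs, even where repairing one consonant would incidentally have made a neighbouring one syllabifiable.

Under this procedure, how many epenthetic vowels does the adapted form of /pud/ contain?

The unsyllabifiable consonants are /d/; each receives one epenthetic vowel.

1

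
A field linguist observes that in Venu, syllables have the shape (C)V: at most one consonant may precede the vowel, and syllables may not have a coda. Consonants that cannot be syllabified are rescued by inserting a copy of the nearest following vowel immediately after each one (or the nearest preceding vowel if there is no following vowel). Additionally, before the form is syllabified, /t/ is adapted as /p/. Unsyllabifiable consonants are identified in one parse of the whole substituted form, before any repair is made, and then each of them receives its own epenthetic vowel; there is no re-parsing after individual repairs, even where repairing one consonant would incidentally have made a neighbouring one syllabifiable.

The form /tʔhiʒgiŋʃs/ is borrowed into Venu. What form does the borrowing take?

piʔihiʒigiŋiʃisi

Substitution: /t/ → /p/, giving /pʔhiʒgiŋʃs/.
Syllabifying with onset maximization leaves /p/, /ʔ/, /ʒ/, /ŋ/, /ʃ/, /s/ stranded (no codas are permitted; onsets are limited to one consonant).
Epenthesis after each stranded consonant: /p/ → /pi/, /ʔ/ → /ʔi/, /ʒ/ → /ʒi/, /ŋ/ → /ŋi/, /ʃ/ → /ʃi/, /s/ → /si/.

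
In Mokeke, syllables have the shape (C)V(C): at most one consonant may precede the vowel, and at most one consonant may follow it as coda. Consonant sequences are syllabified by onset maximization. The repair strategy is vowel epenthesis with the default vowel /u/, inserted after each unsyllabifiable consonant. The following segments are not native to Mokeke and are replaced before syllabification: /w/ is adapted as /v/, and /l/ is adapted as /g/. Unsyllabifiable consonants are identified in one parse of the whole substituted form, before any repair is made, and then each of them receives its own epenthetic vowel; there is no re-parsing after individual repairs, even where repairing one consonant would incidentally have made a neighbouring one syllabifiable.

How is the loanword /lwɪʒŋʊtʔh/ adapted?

guvɪʒŋʊtʔuhu

Substitution: /l/ → /g/, /w/ → /v/, giving /gvɪʒŋʊtʔh/.
Syllabifying with onset maximization leaves /g/, /ʔ/, /h/ stranded (at most one coda consonant is licensed; onsets are limited to one consonant).
Epenthesis after each stranded consonant: /g/ → /gu/, /ʔ/ → /ʔu/, /h/ → /hu/.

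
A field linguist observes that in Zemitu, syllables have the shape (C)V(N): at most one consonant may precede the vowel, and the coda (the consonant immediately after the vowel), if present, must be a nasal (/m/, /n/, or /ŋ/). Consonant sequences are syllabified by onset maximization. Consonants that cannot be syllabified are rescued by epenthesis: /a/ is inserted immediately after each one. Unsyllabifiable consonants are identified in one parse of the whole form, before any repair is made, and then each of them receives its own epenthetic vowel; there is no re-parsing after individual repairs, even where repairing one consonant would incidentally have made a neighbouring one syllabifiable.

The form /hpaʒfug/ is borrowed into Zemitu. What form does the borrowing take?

The consonants /h/, /ʒ/, /g/ cannot be parsed into a legal (C)V(N) syllable (only a nasal (/m/, /n/, or /ŋ/) is licensed in coda position; onsets are limited to one consonant).
Epenthesis after each stranded consonant: /h/ → /ha/, /ʒ/ → /ʒa/, /g/ → /ga/.

hapaʒafuga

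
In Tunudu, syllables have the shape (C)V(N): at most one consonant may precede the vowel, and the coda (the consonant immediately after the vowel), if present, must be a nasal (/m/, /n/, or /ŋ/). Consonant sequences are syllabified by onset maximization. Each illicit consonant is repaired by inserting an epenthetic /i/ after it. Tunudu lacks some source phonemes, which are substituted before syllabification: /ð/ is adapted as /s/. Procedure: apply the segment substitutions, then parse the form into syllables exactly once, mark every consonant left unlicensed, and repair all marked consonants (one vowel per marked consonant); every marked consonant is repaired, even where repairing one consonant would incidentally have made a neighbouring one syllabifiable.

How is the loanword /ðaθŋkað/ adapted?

Substitution: /ð/ → /s/, giving /saθŋkas/.
Under (C)V(N), the unsyllabifiable consonants are /θ/, /ŋ/, /s/ (only a nasal (/m/, /n/, or /ŋ/) is licensed in coda position; onsets are limited to one consonant).
Each unlicensed consonant becomes the onset of a new syllable: /θ/ → /θi/, /ŋ/ → /ŋi/, /s/ → /si/.

saθiŋikasi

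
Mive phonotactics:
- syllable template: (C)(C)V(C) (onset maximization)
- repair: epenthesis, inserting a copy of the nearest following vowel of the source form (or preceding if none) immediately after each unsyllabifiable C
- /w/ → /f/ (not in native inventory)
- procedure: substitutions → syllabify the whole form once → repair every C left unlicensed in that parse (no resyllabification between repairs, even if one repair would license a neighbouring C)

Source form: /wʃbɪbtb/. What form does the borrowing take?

Substitution: /w/ → /f/, giving /fʃbɪbtb/.
The consonants /f/, /t/, /b/ cannot be parsed into a legal (C)(C)V(C) syllable (at most one coda consonant is licensed; onsets may contain at most 2 consonants).
Inserting the epenthetic vowel yields /f/ → /fɪ/, /t/ → /tɪ/, /b/ → /bɪ/.

fɪʃbɪbtɪbɪ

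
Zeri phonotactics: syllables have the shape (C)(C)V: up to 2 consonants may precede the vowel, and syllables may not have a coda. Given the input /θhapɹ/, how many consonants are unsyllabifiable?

2

Under (C)(C)V, the unsyllabifiable consonants are /p/, /ɹ/ (no codas are permitted; onsets may contain at most 2 consonants).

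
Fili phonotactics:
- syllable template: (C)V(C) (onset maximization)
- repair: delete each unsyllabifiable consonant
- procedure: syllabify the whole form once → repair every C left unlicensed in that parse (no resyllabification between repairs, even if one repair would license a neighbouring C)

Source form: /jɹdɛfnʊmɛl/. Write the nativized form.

Under (C)V(C), the unsyllabifiable consonants are /j/, /ɹ/ (at most one coda consonant is licensed; onsets are limited to one consonant).
Deleting the stranded consonants removes /j/, /ɹ/.

dɛfnʊmɛl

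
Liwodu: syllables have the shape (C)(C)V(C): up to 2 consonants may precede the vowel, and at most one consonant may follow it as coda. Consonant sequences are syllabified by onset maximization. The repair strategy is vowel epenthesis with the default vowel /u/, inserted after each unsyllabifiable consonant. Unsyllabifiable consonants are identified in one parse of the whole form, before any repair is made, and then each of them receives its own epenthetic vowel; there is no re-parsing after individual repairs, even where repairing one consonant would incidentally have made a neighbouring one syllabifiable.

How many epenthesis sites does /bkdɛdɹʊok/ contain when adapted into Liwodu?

1

The unsyllabifiable consonants are /b/; each receives one epenthetic vowel.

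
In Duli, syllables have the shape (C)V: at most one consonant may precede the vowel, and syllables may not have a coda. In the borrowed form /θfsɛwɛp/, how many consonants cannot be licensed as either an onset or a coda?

3

Under (C)V, the unsyllabifiable consonants are /θ/, /f/, /p/ (no codas are permitted; onsets are limited to one consonant).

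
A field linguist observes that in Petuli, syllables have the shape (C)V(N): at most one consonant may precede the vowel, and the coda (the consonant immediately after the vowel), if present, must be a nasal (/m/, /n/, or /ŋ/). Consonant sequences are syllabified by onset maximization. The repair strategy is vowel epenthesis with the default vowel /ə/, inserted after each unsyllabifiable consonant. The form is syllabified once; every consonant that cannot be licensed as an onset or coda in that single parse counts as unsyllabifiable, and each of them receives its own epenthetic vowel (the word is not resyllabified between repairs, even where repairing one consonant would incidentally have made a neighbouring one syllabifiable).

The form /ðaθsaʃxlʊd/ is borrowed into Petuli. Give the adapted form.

ðaθəsaʃəxəlʊdə

The consonants /θ/, /ʃ/, /x/, /d/ cannot be parsed into a legal (C)V(N) syllable (only a nasal (/m/, /n/, or /ŋ/) is licensed in coda position; onsets are limited to one consonant).
Inserting the epenthetic vowel yields /θ/ → /θə/, /ʃ/ → /ʃə/, /x/ → /xə/, /d/ → /də/.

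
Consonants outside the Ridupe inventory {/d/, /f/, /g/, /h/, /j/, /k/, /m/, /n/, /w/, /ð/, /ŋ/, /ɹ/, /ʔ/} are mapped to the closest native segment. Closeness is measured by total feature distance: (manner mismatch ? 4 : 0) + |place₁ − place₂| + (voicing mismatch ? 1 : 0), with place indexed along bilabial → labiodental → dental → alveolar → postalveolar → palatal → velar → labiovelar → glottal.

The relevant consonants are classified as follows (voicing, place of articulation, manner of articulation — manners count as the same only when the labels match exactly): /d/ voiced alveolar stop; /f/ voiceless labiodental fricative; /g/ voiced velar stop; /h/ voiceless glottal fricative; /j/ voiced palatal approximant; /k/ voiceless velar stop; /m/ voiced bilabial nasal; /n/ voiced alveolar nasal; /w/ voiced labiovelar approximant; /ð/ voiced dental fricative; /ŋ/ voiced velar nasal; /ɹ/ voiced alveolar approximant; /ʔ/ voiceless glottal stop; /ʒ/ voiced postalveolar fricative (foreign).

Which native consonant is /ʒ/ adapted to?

/ð/ is closest: same manner (fricative), place distance 2 (postalveolar→dental), same voicing; total 2. Next closest is /f/ at distance 4.

ð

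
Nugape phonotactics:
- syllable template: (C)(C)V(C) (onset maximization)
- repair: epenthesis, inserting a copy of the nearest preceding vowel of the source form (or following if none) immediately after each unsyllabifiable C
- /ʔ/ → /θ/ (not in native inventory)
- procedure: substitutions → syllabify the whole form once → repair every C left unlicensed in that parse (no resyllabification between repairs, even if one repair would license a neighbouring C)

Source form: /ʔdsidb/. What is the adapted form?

Substitution: /ʔ/ → /θ/, giving /θdsidb/.
The consonants /θ/, /b/ cannot be parsed into a legal (C)(C)V(C) syllable (at most one coda consonant is licensed; onsets may contain at most 2 consonants).
Inserting the epenthetic vowel yields /θ/ → /θi/, /b/ → /bi/.

θidsidbi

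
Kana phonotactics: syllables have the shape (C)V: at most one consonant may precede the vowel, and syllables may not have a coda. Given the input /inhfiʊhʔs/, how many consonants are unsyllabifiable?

5

Under (C)V, the unsyllabifiable consonants are /n/, /h/, /h/, /ʔ/, /s/ (no codas are permitted; onsets are limited to one consonant).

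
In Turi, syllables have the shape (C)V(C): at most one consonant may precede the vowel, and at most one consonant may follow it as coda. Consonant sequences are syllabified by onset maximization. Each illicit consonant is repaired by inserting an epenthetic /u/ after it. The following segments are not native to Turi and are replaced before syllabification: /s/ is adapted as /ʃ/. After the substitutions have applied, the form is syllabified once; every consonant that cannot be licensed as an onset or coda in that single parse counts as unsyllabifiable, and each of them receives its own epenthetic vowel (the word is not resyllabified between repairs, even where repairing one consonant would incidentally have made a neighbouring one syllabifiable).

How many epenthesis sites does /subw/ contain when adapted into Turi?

After substitution the input is /ʃubw/.
The unsyllabifiable consonants are /w/; each receives one epenthetic vowel.

1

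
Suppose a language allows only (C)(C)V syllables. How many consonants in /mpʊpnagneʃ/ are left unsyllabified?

1

Syllabifying with onset maximization leaves /ʃ/ stranded (no codas are permitted; onsets may contain at most 2 consonants).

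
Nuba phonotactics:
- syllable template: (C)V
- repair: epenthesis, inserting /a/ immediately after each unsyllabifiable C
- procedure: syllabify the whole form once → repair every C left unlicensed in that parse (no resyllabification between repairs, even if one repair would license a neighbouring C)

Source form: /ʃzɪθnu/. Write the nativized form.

Under (C)V, the unsyllabifiable consonants are /ʃ/, /θ/ (no codas are permitted; onsets are limited to one consonant).
Inserting the epenthetic vowel yields /ʃ/ → /ʃa/, /θ/ → /θa/.

ʃazɪθanu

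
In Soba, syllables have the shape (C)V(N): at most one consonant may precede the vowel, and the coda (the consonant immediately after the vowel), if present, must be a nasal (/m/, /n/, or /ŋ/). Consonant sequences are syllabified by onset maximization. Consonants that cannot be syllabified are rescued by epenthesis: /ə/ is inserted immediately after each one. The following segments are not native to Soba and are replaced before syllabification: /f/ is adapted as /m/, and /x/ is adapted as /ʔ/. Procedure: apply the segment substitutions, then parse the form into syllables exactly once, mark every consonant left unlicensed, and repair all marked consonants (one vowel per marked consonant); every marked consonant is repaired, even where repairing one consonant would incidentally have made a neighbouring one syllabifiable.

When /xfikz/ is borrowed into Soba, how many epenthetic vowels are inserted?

3

After substitution the input is /ʔmikz/.
The unsyllabifiable consonants are /ʔ/, /k/, /z/; each receives one epenthetic vowel.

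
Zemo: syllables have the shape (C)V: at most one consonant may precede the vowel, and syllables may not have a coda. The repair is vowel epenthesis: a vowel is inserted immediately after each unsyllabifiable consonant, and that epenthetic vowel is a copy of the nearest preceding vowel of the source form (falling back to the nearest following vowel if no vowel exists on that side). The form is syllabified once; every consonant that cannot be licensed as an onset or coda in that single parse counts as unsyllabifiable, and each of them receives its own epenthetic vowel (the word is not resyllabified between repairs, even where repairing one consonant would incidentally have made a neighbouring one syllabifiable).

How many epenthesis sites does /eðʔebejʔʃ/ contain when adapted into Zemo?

The unsyllabifiable consonants are /ð/, /j/, /ʔ/, /ʃ/; each receives one epenthetic vowel.

4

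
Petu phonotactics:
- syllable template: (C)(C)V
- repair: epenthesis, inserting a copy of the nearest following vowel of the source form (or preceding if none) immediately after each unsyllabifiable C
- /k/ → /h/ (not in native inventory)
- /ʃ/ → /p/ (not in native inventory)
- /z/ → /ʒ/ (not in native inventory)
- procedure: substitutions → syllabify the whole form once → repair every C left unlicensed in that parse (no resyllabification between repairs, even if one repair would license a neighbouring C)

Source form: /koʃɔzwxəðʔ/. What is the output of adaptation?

Substitution: /k/ → /h/, /ʃ/ → /p/, /z/ → /ʒ/, giving /hopɔʒwxəðʔ/.
Syllabifying with onset maximization leaves /ʒ/, /ð/, /ʔ/ stranded (no codas are permitted; onsets may contain at most 2 consonants).
Epenthesis after each stranded consonant: /ʒ/ → /ʒə/, /ð/ → /ðə/, /ʔ/ → /ʔə/.

hopɔʒəwxəðəʔə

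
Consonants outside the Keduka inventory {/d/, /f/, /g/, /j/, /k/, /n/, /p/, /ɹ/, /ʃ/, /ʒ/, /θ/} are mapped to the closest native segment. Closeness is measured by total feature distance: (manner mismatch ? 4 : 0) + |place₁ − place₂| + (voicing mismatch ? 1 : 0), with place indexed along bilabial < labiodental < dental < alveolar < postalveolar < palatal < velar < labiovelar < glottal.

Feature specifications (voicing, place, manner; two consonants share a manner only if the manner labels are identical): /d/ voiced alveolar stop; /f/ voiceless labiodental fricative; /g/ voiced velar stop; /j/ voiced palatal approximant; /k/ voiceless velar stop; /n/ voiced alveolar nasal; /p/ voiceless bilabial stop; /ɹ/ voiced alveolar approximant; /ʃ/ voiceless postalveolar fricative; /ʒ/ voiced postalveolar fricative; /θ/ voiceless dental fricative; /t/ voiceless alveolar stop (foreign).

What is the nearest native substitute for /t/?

d

/d/ is closest: same manner (stop), place distance 0 (alveolar→alveolar), voicing differs (+1); total 1. Next closest is /k/ at distance 3.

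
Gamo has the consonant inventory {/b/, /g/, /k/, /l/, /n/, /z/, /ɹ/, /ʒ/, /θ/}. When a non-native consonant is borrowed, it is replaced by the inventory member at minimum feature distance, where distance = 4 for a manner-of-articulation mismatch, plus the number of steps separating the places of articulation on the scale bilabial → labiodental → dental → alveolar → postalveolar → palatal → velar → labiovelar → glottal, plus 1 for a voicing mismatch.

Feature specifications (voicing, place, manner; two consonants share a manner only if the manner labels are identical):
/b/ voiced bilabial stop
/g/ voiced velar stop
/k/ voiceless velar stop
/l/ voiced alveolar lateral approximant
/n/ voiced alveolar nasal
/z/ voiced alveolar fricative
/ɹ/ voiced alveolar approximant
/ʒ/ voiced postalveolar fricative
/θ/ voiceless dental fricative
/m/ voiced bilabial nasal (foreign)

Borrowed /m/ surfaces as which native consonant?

n

/n/ is closest: same manner (nasal), place distance 3 (bilabial→alveolar), same voicing; total 3. Next closest is /b/ at distance 4.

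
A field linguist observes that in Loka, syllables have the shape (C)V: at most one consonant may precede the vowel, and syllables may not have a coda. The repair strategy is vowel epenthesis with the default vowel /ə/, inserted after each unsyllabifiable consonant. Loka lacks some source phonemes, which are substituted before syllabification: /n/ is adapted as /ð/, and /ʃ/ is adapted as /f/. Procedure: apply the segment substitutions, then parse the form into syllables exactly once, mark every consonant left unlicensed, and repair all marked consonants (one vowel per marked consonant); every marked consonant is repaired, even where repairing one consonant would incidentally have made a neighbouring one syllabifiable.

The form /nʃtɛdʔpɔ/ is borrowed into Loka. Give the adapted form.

ðəfətɛdəʔəpɔ

Substitution: /n/ → /ð/, /ʃ/ → /f/, giving /ðftɛdʔpɔ/.
The consonants /ð/, /f/, /d/, /ʔ/ cannot be parsed into a legal (C)V syllable (no codas are permitted; onsets are limited to one consonant).
Epenthesis after each stranded consonant: /ð/ → /ðə/, /f/ → /fə/, /d/ → /də/, /ʔ/ → /ʔə/.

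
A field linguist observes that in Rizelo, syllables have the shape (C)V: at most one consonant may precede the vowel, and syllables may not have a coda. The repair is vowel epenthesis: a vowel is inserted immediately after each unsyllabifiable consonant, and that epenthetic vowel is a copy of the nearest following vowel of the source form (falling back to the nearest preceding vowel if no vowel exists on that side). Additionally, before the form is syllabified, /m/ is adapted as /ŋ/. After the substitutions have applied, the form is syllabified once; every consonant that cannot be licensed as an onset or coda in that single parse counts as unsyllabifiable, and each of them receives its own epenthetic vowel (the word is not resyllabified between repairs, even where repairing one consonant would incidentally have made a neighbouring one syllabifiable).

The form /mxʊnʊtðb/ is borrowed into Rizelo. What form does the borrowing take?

Substitution: /m/ → /ŋ/, giving /ŋxʊnʊtðb/.
Syllabifying with onset maximization leaves /ŋ/, /t/, /ð/, /b/ stranded (no codas are permitted; onsets are limited to one consonant).
Each unlicensed consonant becomes the onset of a new syllable: /ŋ/ → /ŋʊ/, /t/ → /tʊ/, /ð/ → /ðʊ/, /b/ → /bʊ/.

ŋʊxʊnʊtʊðʊbʊ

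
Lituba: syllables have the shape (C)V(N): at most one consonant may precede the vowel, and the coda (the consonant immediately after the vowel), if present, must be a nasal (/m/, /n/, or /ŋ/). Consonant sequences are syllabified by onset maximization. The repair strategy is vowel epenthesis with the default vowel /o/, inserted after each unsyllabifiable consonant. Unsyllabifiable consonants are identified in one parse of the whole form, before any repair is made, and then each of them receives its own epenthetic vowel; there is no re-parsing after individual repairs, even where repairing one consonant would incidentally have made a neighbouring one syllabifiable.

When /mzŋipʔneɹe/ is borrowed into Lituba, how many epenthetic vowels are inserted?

The unsyllabifiable consonants are /m/, /z/, /p/, /ʔ/; each receives one epenthetic vowel.

4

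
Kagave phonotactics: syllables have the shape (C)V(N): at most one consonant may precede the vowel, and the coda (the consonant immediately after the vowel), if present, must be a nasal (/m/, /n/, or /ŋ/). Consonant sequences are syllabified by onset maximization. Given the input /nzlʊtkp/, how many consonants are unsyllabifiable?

5

Syllabifying with onset maximization leaves /n/, /z/, /t/, /k/, /p/ stranded (only a nasal (/m/, /n/, or /ŋ/) is licensed in coda position; onsets are limited to one consonant).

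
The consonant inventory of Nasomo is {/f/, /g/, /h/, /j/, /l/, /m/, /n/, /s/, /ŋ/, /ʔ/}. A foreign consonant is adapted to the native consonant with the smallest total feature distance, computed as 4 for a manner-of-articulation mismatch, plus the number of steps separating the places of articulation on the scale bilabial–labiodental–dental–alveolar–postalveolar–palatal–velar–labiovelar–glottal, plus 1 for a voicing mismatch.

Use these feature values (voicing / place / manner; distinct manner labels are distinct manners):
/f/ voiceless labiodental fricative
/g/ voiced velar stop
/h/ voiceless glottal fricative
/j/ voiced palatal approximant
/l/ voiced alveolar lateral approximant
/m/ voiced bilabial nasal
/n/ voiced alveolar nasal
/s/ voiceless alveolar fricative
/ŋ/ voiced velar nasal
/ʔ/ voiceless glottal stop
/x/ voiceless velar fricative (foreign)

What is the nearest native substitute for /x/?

h

/h/ is closest: same manner (fricative), place distance 2 (velar→glottal), same voicing; total 2. Next closest is /s/ at distance 3.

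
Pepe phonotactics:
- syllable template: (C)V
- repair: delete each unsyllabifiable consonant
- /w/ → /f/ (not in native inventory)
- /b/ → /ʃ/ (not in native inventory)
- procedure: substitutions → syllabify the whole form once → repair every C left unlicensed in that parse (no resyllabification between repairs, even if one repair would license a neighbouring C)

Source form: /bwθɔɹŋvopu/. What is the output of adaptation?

θɔvopu

Substitution: /b/ → /ʃ/, /w/ → /f/, giving /ʃfθɔɹŋvopu/.
Under (C)V, the unsyllabifiable consonants are /ʃ/, /f/, /ɹ/, /ŋ/ (no codas are permitted; onsets are limited to one consonant).
Deleting the stranded consonants removes /ʃ/, /f/, /ɹ/, /ŋ/.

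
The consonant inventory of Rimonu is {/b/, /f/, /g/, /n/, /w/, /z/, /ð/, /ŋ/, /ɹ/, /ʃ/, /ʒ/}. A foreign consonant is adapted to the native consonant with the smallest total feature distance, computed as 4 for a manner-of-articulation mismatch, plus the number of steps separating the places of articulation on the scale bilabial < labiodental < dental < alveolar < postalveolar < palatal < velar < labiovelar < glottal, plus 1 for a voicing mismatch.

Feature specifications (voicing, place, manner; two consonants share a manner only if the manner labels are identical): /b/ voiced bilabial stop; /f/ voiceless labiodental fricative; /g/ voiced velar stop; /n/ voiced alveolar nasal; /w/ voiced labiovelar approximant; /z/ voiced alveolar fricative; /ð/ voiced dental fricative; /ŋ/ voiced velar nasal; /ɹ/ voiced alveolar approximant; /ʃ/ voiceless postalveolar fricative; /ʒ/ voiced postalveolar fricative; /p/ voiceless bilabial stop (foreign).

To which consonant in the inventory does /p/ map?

b

/b/ is closest: same manner (stop), place distance 0 (bilabial→bilabial), voicing differs (+1); total 1. Next closest is /f/ at distance 5.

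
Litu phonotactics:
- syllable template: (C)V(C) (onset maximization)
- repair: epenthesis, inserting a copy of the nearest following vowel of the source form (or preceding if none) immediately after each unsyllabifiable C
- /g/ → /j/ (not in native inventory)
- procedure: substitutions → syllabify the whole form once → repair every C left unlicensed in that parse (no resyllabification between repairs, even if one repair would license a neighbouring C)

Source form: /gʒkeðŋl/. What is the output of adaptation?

jeʒekeðŋele

Substitution: /g/ → /j/, giving /jʒkeðŋl/.
Syllabifying with onset maximization leaves /j/, /ʒ/, /ŋ/, /l/ stranded (at most one coda consonant is licensed; onsets are limited to one consonant).
Inserting the epenthetic vowel yields /j/ → /je/, /ʒ/ → /ʒe/, /ŋ/ → /ŋe/, /l/ → /le/.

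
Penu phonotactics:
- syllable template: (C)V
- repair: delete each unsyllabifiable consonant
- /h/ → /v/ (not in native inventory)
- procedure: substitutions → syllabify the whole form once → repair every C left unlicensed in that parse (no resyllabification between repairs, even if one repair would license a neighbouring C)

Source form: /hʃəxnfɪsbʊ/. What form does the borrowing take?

Substitution: /h/ → /v/, giving /vʃəxnfɪsbʊ/.
Syllabifying with onset maximization leaves /v/, /x/, /n/, /s/ stranded (no codas are permitted; onsets are limited to one consonant).
Each unlicensed consonant is deleted: /v/, /x/, /n/, /s/.

ʃəfɪbʊ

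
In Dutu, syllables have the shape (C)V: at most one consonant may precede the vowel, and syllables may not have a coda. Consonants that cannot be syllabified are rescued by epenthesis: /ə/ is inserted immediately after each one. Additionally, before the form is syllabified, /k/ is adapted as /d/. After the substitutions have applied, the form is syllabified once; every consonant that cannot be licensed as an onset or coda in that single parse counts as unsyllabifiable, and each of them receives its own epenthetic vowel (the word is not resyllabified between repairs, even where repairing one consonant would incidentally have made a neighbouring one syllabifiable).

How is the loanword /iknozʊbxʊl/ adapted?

idənozʊbəxʊlə

Substitution: /k/ → /d/, giving /idnozʊbxʊl/.
Under (C)V, the unsyllabifiable consonants are /d/, /b/, /l/ (no codas are permitted; onsets are limited to one consonant).
Each unlicensed consonant becomes the onset of a new syllable: /d/ → /də/, /b/ → /bə/, /l/ → /lə/.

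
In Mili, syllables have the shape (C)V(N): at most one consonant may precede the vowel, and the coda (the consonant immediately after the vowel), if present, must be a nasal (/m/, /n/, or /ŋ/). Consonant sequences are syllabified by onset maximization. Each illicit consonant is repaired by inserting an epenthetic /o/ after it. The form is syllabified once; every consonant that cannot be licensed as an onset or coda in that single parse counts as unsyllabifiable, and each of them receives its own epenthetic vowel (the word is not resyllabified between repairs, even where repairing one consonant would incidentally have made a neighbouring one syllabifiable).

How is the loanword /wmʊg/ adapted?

Under (C)V(N), the unsyllabifiable consonants are /w/, /g/ (only a nasal (/m/, /n/, or /ŋ/) is licensed in coda position; onsets are limited to one consonant).
Each unlicensed consonant becomes the onset of a new syllable: /w/ → /wo/, /g/ → /go/.

womʊgo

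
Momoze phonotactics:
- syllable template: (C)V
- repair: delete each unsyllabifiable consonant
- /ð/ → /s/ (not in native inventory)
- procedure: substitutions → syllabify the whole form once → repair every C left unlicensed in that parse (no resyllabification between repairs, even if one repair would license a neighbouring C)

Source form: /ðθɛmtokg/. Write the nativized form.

θɛto

Substitution: /ð/ → /s/, giving /sθɛmtokg/.
The consonants /s/, /m/, /k/, /g/ cannot be parsed into a legal (C)V syllable (no codas are permitted; onsets are limited to one consonant).
Deletion applies to /s/, /m/, /k/, /g/.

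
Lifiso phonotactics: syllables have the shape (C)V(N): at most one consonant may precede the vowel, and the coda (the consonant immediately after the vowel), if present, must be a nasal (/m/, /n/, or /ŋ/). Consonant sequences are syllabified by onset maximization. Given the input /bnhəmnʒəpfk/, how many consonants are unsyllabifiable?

6

Under (C)V(N), the unsyllabifiable consonants are /b/, /n/, /n/, /p/, /f/, /k/ (only a nasal (/m/, /n/, or /ŋ/) is licensed in coda position; onsets are limited to one consonant).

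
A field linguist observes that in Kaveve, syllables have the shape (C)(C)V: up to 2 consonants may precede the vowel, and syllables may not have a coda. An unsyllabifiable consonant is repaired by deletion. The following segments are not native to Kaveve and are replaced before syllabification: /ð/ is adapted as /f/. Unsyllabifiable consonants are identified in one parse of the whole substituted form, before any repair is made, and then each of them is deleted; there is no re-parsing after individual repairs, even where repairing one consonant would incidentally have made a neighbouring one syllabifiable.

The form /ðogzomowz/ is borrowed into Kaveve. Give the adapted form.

Substitution: /ð/ → /f/, giving /fogzomowz/.
Syllabifying with onset maximization leaves /w/, /z/ stranded (no codas are permitted; onsets may contain at most 2 consonants).
Deleting the stranded consonants removes /w/, /z/.

fogzomo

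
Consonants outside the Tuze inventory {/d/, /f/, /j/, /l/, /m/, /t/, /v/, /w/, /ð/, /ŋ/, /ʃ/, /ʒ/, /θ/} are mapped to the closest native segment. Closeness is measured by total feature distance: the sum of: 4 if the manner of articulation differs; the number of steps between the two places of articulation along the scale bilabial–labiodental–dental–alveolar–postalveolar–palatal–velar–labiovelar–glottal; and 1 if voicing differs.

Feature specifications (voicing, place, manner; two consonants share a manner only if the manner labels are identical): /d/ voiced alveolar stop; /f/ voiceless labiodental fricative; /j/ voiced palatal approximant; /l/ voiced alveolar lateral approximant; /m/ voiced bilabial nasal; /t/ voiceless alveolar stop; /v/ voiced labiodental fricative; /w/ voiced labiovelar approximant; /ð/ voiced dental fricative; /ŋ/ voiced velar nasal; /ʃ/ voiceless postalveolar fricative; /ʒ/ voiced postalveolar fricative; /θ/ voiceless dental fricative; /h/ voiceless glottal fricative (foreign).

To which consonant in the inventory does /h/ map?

ʃ

/ʃ/ is closest: same manner (fricative), place distance 4 (glottal→postalveolar), same voicing; total 4. Next closest is /ʒ/ at distance 5.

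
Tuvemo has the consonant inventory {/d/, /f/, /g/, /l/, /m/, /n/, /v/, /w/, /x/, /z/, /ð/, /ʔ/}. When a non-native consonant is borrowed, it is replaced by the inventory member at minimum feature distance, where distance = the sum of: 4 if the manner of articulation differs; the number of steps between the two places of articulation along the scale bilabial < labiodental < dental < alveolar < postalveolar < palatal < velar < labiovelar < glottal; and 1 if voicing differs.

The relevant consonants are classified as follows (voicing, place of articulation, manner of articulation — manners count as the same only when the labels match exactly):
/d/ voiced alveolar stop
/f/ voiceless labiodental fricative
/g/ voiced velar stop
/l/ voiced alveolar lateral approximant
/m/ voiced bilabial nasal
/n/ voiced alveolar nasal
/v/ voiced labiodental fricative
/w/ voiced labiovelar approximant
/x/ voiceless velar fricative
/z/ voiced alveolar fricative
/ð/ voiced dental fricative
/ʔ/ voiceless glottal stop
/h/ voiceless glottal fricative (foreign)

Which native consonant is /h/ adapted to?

x

/x/ is closest: same manner (fricative), place distance 2 (glottal→velar), same voicing; total 2. Next closest is /ʔ/ at distance 4.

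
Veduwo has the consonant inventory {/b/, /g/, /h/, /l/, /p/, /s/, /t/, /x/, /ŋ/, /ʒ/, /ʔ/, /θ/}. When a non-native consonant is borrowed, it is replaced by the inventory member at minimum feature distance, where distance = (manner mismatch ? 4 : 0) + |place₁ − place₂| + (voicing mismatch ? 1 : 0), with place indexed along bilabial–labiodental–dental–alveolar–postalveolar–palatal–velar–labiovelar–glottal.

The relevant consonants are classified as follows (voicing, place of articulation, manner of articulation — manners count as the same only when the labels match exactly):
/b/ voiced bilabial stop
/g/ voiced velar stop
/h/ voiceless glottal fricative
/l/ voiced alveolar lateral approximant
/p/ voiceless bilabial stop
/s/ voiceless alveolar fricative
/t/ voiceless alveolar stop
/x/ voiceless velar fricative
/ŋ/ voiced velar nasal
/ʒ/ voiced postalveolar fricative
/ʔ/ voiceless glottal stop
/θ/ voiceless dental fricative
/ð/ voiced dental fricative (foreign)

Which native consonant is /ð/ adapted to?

/θ/ is closest: same manner (fricative), place distance 0 (dental→dental), voicing differs (+1); total 1. Next closest is /s/ at distance 2.

θ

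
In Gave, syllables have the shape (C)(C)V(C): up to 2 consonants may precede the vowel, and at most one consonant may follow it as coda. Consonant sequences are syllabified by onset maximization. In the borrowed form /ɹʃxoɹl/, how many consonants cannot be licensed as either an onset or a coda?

2

The consonants /ɹ/, /l/ cannot be parsed into a legal (C)(C)V(C) syllable (at most one coda consonant is licensed; onsets may contain at most 2 consonants).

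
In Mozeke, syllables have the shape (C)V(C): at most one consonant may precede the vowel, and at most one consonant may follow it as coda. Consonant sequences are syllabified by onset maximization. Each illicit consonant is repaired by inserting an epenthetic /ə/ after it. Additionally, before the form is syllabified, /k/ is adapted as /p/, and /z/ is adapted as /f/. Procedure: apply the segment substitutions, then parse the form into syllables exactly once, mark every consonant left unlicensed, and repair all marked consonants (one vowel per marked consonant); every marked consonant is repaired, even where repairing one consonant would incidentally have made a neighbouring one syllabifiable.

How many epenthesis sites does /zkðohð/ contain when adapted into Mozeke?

After substitution the input is /fpðohð/.
The unsyllabifiable consonants are /f/, /p/, /ð/; each receives one epenthetic vowel.

3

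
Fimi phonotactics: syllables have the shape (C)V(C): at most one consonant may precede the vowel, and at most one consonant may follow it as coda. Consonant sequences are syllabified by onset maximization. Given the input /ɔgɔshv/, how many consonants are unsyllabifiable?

2

Under (C)V(C), the unsyllabifiable consonants are /h/, /v/ (at most one coda consonant is licensed; onsets are limited to one consonant).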